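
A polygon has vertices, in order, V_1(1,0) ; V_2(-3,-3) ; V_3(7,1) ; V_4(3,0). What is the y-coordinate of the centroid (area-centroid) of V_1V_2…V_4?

-5/6

Apply the shoelace (surveyor's) formula. First the cross-terms c_i = x_i·y_{i+1} − x_{i+1}·y_i:
  -3, 18, -3, 0  ⇒  2A = 12, A = 6.
Then Σ (y_i + y_{i+1})·c_i = -30, so ȳ = -30 / (6·6) = -5/6.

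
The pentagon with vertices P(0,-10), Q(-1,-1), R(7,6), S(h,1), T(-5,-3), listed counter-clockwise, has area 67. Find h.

-9

Write out the shoelace sum; only the two edges meeting at S involve h:
2·Area = [(7·1 − h·6) + (h·(-3) − (-5)·1)] + 41
       = -9·h + 53 = 134
⇒ h = -9.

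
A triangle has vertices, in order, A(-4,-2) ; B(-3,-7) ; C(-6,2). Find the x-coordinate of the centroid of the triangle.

Apply the shoelace (surveyor's) formula. First the cross-terms c_i = x_i·y_{i+1} − x_{i+1}·y_i:
  22, -48, 20  ⇒  2A = -6, A = -3.
Then Σ (x_i + x_{i+1})·c_i = 78, so x̄ = 78 / (6·(-3)) = -13/3.

-13/3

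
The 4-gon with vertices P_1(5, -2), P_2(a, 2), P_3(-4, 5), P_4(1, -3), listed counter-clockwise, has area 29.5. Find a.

Write out the shoelace sum; only the two edges meeting at P_2 involve a:
2·Area = [(5·2 − a·(-2)) + (a·5 − (-4)·2)] + 20
       = 7·a + 38 = 59
⇒ a = 3.

3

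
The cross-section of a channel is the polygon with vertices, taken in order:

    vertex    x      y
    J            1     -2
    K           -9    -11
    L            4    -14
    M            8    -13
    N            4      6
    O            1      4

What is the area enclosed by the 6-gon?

Apply Gauss's area formula: 2A = Σ (x_i·y_{i+1} − x_{i+1}·y_i), indices taken mod 6.
Σ = (-29) + (170) + (60) + (100) + (10) + (-6) = 305
Area = |Σ|/2 = 152.5.

152.5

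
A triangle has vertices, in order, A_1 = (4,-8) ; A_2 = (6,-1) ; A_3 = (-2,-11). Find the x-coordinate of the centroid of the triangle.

8/3

Apply the surveyor's formula. First the cross-terms c_i = x_i·y_{i+1} − x_{i+1}·y_i:
  44, -68, 60  ⇒  2A = 36, A = 18.
Then Σ (x_i + x_{i+1})·c_i = 288, so x̄ = 288 / (6·18) = 8/3.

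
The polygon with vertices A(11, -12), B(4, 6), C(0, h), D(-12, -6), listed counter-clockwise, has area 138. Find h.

Write out the shoelace sum; only the two edges meeting at C involve h:
2·Area = [(4·h − 0·6) + (0·(-6) − (-12)·h)] + 324
       = 16·h + 324 = 276
⇒ h = -3.

-3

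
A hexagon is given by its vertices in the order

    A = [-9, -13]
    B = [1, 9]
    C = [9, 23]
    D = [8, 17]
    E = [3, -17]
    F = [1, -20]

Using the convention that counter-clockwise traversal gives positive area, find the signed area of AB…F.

-290

Σ = (-68) + (-58) + (-31) + (-187) + (-43) + (-193) = -580
Signed area = Σ/2 = -290 (negative ⇒ clockwise traversal).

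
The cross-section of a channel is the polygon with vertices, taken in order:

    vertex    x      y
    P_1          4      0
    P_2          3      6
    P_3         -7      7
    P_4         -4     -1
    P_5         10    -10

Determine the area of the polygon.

Cross-terms: 24, 63, 35, 50, 40  ⇒  Σ = 212
Area = |Σ|/2 = 106.

106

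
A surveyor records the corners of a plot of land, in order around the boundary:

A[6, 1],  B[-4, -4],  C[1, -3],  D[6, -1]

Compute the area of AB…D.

12.5

Apply the surveyor's formula: 2A = Σ (x_i·y_{i+1} − x_{i+1}·y_i), indices taken mod 4.
Σ = (-20) + (16) + (17) + (12) = 25
Area = |Σ|/2 = 12.5.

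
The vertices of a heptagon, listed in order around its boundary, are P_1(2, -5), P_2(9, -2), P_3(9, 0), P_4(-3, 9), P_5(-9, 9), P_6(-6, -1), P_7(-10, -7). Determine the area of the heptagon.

176.5

Apply the shoelace (surveyor's) formula: 2A = Σ (x_i·y_{i+1} − x_{i+1}·y_i), indices taken mod 7.
Σ = (41) + (18) + (81) + (54) + (63) + (32) + (64) = 353
Area = |Σ|/2 = 176.5.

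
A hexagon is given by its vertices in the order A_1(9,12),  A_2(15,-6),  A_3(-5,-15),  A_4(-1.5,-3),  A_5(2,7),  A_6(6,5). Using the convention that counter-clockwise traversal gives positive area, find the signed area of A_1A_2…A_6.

-253

Apply the surveyor's formula: 2A = Σ (x_i·y_{i+1} − x_{i+1}·y_i), indices taken mod 6.
Σ = (-234) + (-255) + (-7.5) + (-4.5) + (-32) + (27) = -506
Signed area = Σ/2 = -253 (negative ⇒ clockwise traversal).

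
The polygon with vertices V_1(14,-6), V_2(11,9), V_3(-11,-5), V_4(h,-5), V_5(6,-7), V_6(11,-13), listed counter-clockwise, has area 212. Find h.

6

The doubled signed area Σ (x_i y_{i+1} − x_{i+1} y_i) is linear in h.
With h=0 it equals 436; the coefficient of h is -2 (from the two edges through V_4).
So -2·h + 436 = 2·212 = 424 ⇒ h = 6.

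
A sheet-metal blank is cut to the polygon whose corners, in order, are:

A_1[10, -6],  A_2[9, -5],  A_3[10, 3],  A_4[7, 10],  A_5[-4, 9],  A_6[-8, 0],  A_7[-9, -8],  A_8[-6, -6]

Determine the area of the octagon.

250.5

Apply the shoelace formula: 2A = Σ (x_i·y_{i+1} − x_{i+1}·y_i), indices taken mod 8.
Σ = (4) + (77) + (79) + (103) + (72) + (64) + (6) + (96) = 501
Area = |Σ|/2 = 250.5.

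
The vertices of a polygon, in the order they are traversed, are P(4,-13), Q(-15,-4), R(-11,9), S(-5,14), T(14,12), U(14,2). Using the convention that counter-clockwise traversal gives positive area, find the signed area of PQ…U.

Apply Gauss's area formula: 2A = Σ (x_i·y_{i+1} − x_{i+1}·y_i), indices taken mod 6.
Σ = (-211) + (-179) + (-109) + (-256) + (-140) + (-190) = -1085
Signed area = Σ/2 = -542.5 (negative ⇒ clockwise traversal).

-542.5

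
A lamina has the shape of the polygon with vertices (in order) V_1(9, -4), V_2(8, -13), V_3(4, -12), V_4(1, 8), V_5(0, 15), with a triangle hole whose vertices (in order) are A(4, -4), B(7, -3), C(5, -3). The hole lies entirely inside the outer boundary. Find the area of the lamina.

101.5

Outer boundary:
Apply the shoelace formula: 2A = Σ (x_i·y_{i+1} − x_{i+1}·y_i), indices taken mod 5.
Σ = (-85) + (-44) + (44) + (15) + (-135) = -205
Area = |Σ|/2 = 102.5.
Hole:
Apply the surveyor's formula: 2A = Σ (x_i·y_{i+1} − x_{i+1}·y_i), indices taken mod 3.
Σ = (16) + (-6) + (-8) = 2
Area = |Σ|/2 = 1.
Net area = 102.5 − 1 = 101.5.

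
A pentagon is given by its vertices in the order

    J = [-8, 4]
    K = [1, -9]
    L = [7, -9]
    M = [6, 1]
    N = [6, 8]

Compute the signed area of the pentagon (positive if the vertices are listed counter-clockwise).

156.5

Σ = (68) + (54) + (61) + (42) + (88) = 313
Signed area = Σ/2 = 156.5 (positive ⇒ counter-clockwise traversal).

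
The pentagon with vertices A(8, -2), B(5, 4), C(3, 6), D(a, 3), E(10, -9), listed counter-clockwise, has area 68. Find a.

-3

Write out the shoelace sum; only the two edges meeting at D involve a:
2·Area = [(3·3 − a·6) + (a·(-9) − 10·3)] + 112
       = -15·a + 91 = 136
⇒ a = -3.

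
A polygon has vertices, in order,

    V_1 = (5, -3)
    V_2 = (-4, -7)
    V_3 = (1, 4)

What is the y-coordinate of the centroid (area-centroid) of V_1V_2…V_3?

-2

Apply Gauss's area formula. First the cross-terms c_i = x_i·y_{i+1} − x_{i+1}·y_i:
  -47, -9, -23  ⇒  2A = -79, A = -39.5.
Then Σ (y_i + y_{i+1})·c_i = 474, so ȳ = 474 / (6·(-39.5)) = -2.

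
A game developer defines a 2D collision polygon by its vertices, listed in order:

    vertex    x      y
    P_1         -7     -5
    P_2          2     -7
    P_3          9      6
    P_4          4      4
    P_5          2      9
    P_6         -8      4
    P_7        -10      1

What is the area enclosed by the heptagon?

Apply Gauss's area formula: 2A = Σ (x_i·y_{i+1} − x_{i+1}·y_i), indices taken mod 7.
P_1→P_2: (-7)(-7) − (2)(-5) = 59
P_2→P_3: (2)(6) − (9)(-7) = 75
P_3→P_4: (9)(4) − (4)(6) = 12
P_4→P_5: (4)(9) − (2)(4) = 28
P_5→P_6: (2)(4) − (-8)(9) = 80
P_6→P_7: (-8)(1) − (-10)(4) = 32
P_7→P_1: (-10)(-5) − (-7)(1) = 57
Σ = 343
Area = |Σ|/2 = 171.5.

171.5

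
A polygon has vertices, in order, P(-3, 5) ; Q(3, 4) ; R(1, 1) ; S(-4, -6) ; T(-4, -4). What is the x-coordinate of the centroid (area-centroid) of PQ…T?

-29/21

Apply the shoelace (surveyor's) formula. First the cross-terms c_i = x_i·y_{i+1} − x_{i+1}·y_i:
  -27, -1, -2, -8, -32  ⇒  2A = -70, A = -35.
Then Σ (x_i + x_{i+1})·c_i = 290, so x̄ = 290 / (6·(-35)) = -29/21.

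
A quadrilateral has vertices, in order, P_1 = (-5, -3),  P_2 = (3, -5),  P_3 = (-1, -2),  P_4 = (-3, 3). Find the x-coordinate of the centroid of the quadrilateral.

-41/19

Apply the shoelace (surveyor's) formula. First the cross-terms c_i = x_i·y_{i+1} − x_{i+1}·y_i:
  34, -11, -9, 24  ⇒  2A = 38, A = 19.
Then Σ (x_i + x_{i+1})·c_i = -246, so x̄ = -246 / (6·19) = -41/19.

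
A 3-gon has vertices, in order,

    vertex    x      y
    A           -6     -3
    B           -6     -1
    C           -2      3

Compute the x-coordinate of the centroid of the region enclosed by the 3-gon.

Apply the shoelace formula. First the cross-terms c_i = x_i·y_{i+1} − x_{i+1}·y_i:
  -12, -20, 24  ⇒  2A = -8, A = -4.
Then Σ (x_i + x_{i+1})·c_i = 112, so x̄ = 112 / (6·(-4)) = -14/3.

-14/3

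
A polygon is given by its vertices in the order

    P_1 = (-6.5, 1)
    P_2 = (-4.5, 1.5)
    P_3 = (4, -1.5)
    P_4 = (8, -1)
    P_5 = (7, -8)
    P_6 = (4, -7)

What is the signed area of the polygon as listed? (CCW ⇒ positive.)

Cross-terms: -5.25, 0.75, 8, -57, -17, -41.5  ⇒  Σ = -112
Signed area = Σ/2 = -56 (negative ⇒ clockwise traversal).

-56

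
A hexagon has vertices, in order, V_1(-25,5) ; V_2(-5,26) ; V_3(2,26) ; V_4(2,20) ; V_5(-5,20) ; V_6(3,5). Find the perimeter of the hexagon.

94

|V_1V_2| = √((20)² + (21)²) = √841 = 29
|V_2V_3| = √((7)² + (0)²) = √49 = 7
|V_3V_4| = √((0)² + (-6)²) = √36 = 6
|V_4V_5| = √((-7)² + (0)²) = √49 = 7
|V_5V_6| = √((8)² + (-15)²) = √289 = 17
|V_6V_1| = √((-28)² + (0)²) = √784 = 28
Perimeter = 29 + 7 + 6 + 7 + 17 + 28 = 94.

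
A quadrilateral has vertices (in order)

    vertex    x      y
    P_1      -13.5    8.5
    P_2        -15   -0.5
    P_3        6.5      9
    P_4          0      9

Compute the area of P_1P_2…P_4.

91.25

Apply Gauss's area formula: 2A = Σ (x_i·y_{i+1} − x_{i+1}·y_i), indices taken mod 4.
Σ = (134.25) + (-131.75) + (58.5) + (121.5) = 182.5
Area = |Σ|/2 = 91.25.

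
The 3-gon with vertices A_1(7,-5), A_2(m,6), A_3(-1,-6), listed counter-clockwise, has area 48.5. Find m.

-2

Write out the shoelace sum; only the two edges meeting at A_2 involve m:
2·Area = [(7·6 − m·(-5)) + (m·(-6) − (-1)·6)] + 47
       = -1·m + 95 = 97
⇒ m = -2.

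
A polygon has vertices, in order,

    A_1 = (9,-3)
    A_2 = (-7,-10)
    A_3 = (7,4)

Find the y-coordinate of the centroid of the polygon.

Apply the shoelace (surveyor's) formula. First the cross-terms c_i = x_i·y_{i+1} − x_{i+1}·y_i:
  -111, 42, -57  ⇒  2A = -126, A = -63.
Then Σ (y_i + y_{i+1})·c_i = 1134, so ȳ = 1134 / (6·(-63)) = -3.

-3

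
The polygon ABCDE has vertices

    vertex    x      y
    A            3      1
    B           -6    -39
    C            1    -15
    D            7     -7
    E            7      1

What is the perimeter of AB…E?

88

|AB| = √((-9)² + (-40)²) = √1681 = 41
|BC| = √((7)² + (24)²) = √625 = 25
|CD| = √((6)² + (8)²) = √100 = 10
|DE| = √((0)² + (8)²) = √64 = 8
|EA| = √((-4)² + (0)²) = √16 = 4
Perimeter = 41 + 25 + 10 + 8 + 4 = 88.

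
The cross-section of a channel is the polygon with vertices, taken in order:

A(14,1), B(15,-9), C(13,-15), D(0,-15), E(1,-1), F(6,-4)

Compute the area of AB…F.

182.5

Cross-terms: -141, -108, -195, 15, 2, 62  ⇒  Σ = -365
Area = |Σ|/2 = 182.5.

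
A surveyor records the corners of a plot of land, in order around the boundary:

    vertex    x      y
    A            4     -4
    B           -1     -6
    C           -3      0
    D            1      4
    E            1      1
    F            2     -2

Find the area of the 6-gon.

Σ = (-28) + (-18) + (-12) + (-3) + (-4) + (0) = -65
Area = |Σ|/2 = 32.5.

32.5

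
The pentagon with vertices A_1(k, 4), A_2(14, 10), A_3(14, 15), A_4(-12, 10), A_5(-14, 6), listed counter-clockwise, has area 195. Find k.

Write out the shoelace sum; only the two edges meeting at A_1 involve k:
2·Area = [((-14)·4 − k·6) + (k·10 − 14·4)] + 458
       = 4·k + 346 = 390
⇒ k = 11.

11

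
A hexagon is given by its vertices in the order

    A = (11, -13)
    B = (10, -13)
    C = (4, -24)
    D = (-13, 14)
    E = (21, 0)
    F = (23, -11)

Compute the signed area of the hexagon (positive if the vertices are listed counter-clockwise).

Apply the surveyor's formula: 2A = Σ (x_i·y_{i+1} − x_{i+1}·y_i), indices taken mod 6.
Cross-terms: -13, -188, -256, -294, -231, -178  ⇒  Σ = -1160
Signed area = Σ/2 = -580 (negative ⇒ clockwise traversal).

-580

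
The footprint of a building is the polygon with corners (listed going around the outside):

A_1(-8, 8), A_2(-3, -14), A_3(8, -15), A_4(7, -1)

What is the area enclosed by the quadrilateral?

219

Σ = (136) + (157) + (97) + (48) = 438
Area = |Σ|/2 = 219.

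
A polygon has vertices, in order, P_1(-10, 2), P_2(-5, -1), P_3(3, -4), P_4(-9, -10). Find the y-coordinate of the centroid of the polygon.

Apply the shoelace formula. First the cross-terms c_i = x_i·y_{i+1} − x_{i+1}·y_i:
  20, 23, -66, -118  ⇒  2A = -141, A = -70.5.
Then Σ (y_i + y_{i+1})·c_i = 1773, so ȳ = 1773 / (6·(-70.5)) = -197/47.

-197/47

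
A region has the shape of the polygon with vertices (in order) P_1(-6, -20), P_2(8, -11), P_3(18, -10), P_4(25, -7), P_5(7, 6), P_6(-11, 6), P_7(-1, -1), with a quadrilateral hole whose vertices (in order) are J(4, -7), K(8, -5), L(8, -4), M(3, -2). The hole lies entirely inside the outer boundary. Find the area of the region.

389.5

Outer boundary:
Apply the shoelace (surveyor's) formula: 2A = Σ (x_i·y_{i+1} − x_{i+1}·y_i), indices taken mod 7.
Cross-terms: 226, 118, 124, 199, 108, 17, 14  ⇒  Σ = 806
Area = |Σ|/2 = 403.
Hole:
Apply the surveyor's formula: 2A = Σ (x_i·y_{i+1} − x_{i+1}·y_i), indices taken mod 4.
Σ = (36) + (8) + (-4) + (-13) = 27
Area = |Σ|/2 = 13.5.
Net area = 403 − 13.5 = 389.5.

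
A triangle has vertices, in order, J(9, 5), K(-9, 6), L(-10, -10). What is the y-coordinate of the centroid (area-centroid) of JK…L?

1/3

Apply the shoelace formula. First the cross-terms c_i = x_i·y_{i+1} − x_{i+1}·y_i:
  99, 150, 40  ⇒  2A = 289, A = 144.5.
Then Σ (y_i + y_{i+1})·c_i = 289, so ȳ = 289 / (6·144.5) = 1/3.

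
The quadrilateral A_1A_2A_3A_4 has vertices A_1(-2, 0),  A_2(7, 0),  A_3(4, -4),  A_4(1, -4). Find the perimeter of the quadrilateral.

22

|A_1A_2| = √((9)² + (0)²) = √81 = 9
|A_2A_3| = √((-3)² + (-4)²) = √25 = 5
|A_3A_4| = √((-3)² + (0)²) = √9 = 3
|A_4A_1| = √((-3)² + (4)²) = √25 = 5
Perimeter = 9 + 5 + 3 + 5 = 22.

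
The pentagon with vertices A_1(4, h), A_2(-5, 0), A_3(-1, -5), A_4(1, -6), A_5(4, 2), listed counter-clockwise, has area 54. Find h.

6

The doubled signed area Σ (x_i y_{i+1} − x_{i+1} y_i) is linear in h.
With h=0 it equals 54; the coefficient of h is 9 (from the two edges through A_1).
So 9·h + 54 = 2·54 = 108 ⇒ h = 6.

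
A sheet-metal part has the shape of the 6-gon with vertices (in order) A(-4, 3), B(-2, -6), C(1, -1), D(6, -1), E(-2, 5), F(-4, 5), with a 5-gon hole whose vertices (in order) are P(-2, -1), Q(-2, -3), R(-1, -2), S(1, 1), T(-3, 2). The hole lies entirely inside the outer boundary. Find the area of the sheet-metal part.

Outer boundary:
Apply Gauss's area formula: 2A = Σ (x_i·y_{i+1} − x_{i+1}·y_i), indices taken mod 6.
Σ = (30) + (8) + (5) + (28) + (10) + (8) = 89
Area = |Σ|/2 = 44.5.
Hole:
Apply Gauss's area formula: 2A = Σ (x_i·y_{i+1} − x_{i+1}·y_i), indices taken mod 5.
Σ = (4) + (1) + (1) + (5) + (7) = 18
Area = |Σ|/2 = 9.
Net area = 44.5 − 9 = 35.5.

35.5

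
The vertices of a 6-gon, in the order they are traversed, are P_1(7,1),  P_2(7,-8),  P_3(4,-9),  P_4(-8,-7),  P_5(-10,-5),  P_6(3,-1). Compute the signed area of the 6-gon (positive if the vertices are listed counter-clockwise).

-94.5

Σ = (-63) + (-31) + (-100) + (-30) + (25) + (10) = -189
Signed area = Σ/2 = -94.5 (negative ⇒ clockwise traversal).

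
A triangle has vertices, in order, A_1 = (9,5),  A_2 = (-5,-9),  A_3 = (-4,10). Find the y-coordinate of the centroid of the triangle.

2

Apply Gauss's area formula. First the cross-terms c_i = x_i·y_{i+1} − x_{i+1}·y_i:
  -56, -86, -110  ⇒  2A = -252, A = -126.
Then Σ (y_i + y_{i+1})·c_i = -1512, so ȳ = -1512 / (6·(-126)) = 2.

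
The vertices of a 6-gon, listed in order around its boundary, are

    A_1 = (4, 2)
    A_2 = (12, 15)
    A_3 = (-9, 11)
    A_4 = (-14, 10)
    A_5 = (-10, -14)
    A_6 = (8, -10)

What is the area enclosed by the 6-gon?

465.5

A_1→A_2: (4)(15) − (12)(2) = 36
A_2→A_3: (12)(11) − (-9)(15) = 267
A_3→A_4: (-9)(10) − (-14)(11) = 64
A_4→A_5: (-14)(-14) − (-10)(10) = 296
A_5→A_6: (-10)(-10) − (8)(-14) = 212
A_6→A_1: (8)(2) − (4)(-10) = 56
Σ = 931
Area = |Σ|/2 = 465.5.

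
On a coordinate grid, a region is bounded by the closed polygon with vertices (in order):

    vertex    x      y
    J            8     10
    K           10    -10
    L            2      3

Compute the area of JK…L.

Apply the shoelace (surveyor's) formula: 2A = Σ (x_i·y_{i+1} − x_{i+1}·y_i), indices taken mod 3.
Σ = (-180) + (50) + (-4) = -134
Area = |Σ|/2 = 67.

67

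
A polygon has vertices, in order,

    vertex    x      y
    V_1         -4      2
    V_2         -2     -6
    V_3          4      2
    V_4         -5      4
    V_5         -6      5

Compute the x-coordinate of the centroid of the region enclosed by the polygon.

Apply the shoelace (surveyor's) formula. First the cross-terms c_i = x_i·y_{i+1} − x_{i+1}·y_i:
  28, 20, 26, -1, 8  ⇒  2A = 81, A = 40.5.
Then Σ (x_i + x_{i+1})·c_i = -223, so x̄ = -223 / (6·40.5) = -223/243.

-223/243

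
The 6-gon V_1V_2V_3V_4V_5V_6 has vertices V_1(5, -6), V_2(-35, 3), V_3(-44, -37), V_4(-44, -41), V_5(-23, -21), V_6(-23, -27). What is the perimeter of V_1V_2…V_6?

|V_1V_2| = √((-40)² + (9)²) = √1681 = 41
|V_2V_3| = √((-9)² + (-40)²) = √1681 = 41
|V_3V_4| = √((0)² + (-4)²) = √16 = 4
|V_4V_5| = √((21)² + (20)²) = √841 = 29
|V_5V_6| = √((0)² + (-6)²) = √36 = 6
|V_6V_1| = √((28)² + (21)²) = √1225 = 35
Perimeter = 41 + 41 + 4 + 29 + 6 + 35 = 156.

156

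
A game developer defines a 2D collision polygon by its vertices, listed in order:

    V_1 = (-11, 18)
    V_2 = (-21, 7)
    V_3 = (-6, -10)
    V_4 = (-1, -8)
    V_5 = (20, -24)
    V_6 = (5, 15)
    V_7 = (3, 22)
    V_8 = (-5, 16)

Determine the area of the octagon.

752

Σ = (301) + (252) + (38) + (184) + (420) + (65) + (158) + (86) = 1504
Area = |Σ|/2 = 752.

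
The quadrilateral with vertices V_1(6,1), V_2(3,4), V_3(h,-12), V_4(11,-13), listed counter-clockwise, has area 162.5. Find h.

-7

Write out the shoelace sum; only the two edges meeting at V_3 involve h:
2·Area = [(3·(-12) − h·4) + (h·(-13) − 11·(-12))] + 110
       = -17·h + 206 = 325
⇒ h = -7.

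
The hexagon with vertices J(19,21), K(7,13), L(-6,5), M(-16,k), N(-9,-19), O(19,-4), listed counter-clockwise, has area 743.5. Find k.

The doubled signed area Σ (x_i y_{i+1} − x_{i+1} y_i) is linear in k.
With k=0 it equals 1469; the coefficient of k is 3 (from the two edges through M).
So 3·k + 1469 = 2·743.5 = 1487 ⇒ k = 6.

6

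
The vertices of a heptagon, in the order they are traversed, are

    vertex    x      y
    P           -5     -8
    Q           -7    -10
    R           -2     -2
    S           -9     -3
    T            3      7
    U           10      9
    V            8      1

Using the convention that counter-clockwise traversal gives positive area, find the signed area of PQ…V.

Apply the shoelace formula: 2A = Σ (x_i·y_{i+1} − x_{i+1}·y_i), indices taken mod 7.
Σ = (-6) + (-6) + (-12) + (-54) + (-43) + (-62) + (-59) = -242
Signed area = Σ/2 = -121 (negative ⇒ clockwise traversal).

-121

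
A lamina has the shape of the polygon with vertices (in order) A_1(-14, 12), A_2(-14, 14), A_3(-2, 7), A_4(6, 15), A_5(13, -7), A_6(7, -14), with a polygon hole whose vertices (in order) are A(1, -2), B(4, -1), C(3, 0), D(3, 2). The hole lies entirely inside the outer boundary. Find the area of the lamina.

322

Outer boundary:
Apply the shoelace formula: 2A = Σ (x_i·y_{i+1} − x_{i+1}·y_i), indices taken mod 6.
A_1→A_2: (-14)(14) − (-14)(12) = -28
A_2→A_3: (-14)(7) − (-2)(14) = -70
A_3→A_4: (-2)(15) − (6)(7) = -72
A_4→A_5: (6)(-7) − (13)(15) = -237
A_5→A_6: (13)(-14) − (7)(-7) = -133
A_6→A_1: (7)(12) − (-14)(-14) = -112
Σ = -652
Area = |Σ|/2 = 326.
Hole:
Apply the shoelace formula: 2A = Σ (x_i·y_{i+1} − x_{i+1}·y_i), indices taken mod 4.
Σ = (7) + (3) + (6) + (-8) = 8
Area = |Σ|/2 = 4.
Net area = 326 − 4 = 322.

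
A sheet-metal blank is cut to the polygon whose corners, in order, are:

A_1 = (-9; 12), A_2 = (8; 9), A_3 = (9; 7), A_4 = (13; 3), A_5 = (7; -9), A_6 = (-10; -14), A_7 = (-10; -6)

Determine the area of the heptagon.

Apply the shoelace formula: 2A = Σ (x_i·y_{i+1} − x_{i+1}·y_i), indices taken mod 7.
Cross-terms: -177, -25, -64, -138, -188, -80, -174  ⇒  Σ = -846
Area = |Σ|/2 = 423.

423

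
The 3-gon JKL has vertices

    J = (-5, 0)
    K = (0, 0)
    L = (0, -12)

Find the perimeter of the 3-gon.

30

|JK| = √((5)² + (0)²) = √25 = 5
|KL| = √((0)² + (-12)²) = √144 = 12
|LJ| = √((-5)² + (12)²) = √169 = 13
Perimeter = 5 + 12 + 13 = 30.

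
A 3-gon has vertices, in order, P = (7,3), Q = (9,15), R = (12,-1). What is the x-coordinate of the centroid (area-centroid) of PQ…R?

28/3

Apply Gauss's area formula. First the cross-terms c_i = x_i·y_{i+1} − x_{i+1}·y_i:
  78, -189, 43  ⇒  2A = -68, A = -34.
Then Σ (x_i + x_{i+1})·c_i = -1904, so x̄ = -1904 / (6·(-34)) = 28/3.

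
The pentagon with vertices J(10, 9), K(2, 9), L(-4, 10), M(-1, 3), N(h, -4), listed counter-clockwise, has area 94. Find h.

Write out the shoelace sum; only the two edges meeting at N involve h:
2·Area = [((-1)·(-4) − h·3) + (h·9 − 10·(-4))] + 126
       = 6·h + 170 = 188
⇒ h = 3.

3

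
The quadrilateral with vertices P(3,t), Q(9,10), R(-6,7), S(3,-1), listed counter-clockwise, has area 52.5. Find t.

6

The doubled signed area Σ (x_i y_{i+1} − x_{i+1} y_i) is linear in t.
With t=0 it equals 141; the coefficient of t is -6 (from the two edges through P).
So -6·t + 141 = 2·52.5 = 105 ⇒ t = 6.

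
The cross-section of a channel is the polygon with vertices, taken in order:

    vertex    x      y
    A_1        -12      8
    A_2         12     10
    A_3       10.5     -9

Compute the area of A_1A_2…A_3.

Apply the surveyor's formula: 2A = Σ (x_i·y_{i+1} − x_{i+1}·y_i), indices taken mod 3.
Σ = (-216) + (-213) + (-24) = -453
Area = |Σ|/2 = 226.5.

226.5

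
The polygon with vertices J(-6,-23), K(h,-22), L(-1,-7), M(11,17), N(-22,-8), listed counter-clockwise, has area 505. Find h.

The doubled signed area Σ (x_i y_{i+1} − x_{i+1} y_i) is linear in h.
With h=0 it equals 914; the coefficient of h is 16 (from the two edges through K).
So 16·h + 914 = 2·505 = 1010 ⇒ h = 6.

6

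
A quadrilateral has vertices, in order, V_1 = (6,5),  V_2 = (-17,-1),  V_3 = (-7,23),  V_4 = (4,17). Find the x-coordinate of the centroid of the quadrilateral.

-236/51

Apply the shoelace (surveyor's) formula. First the cross-terms c_i = x_i·y_{i+1} − x_{i+1}·y_i:
  79, -398, -211, -82  ⇒  2A = -612, A = -306.
Then Σ (x_i + x_{i+1})·c_i = 8496, so x̄ = 8496 / (6·(-306)) = -236/51.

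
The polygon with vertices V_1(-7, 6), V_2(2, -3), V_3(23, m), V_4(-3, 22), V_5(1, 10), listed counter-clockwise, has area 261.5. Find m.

Write out the shoelace sum; only the two edges meeting at V_3 involve m:
2·Area = [(2·m − 23·(-3)) + (23·22 − (-3)·m)] + 33
       = 5·m + 608 = 523
⇒ m = -17.

-17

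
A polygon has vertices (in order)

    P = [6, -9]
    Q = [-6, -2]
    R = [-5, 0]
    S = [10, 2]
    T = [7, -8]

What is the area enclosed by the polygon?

Cross-terms: -66, -10, -10, -94, -15  ⇒  Σ = -195
Area = |Σ|/2 = 97.5.

97.5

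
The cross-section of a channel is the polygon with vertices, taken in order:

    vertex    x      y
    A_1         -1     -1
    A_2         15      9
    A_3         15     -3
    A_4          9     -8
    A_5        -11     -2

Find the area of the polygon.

Apply Gauss's area formula: 2A = Σ (x_i·y_{i+1} − x_{i+1}·y_i), indices taken mod 5.
A_1→A_2: (-1)(9) − (15)(-1) = 6
A_2→A_3: (15)(-3) − (15)(9) = -180
A_3→A_4: (15)(-8) − (9)(-3) = -93
A_4→A_5: (9)(-2) − (-11)(-8) = -106
A_5→A_1: (-11)(-1) − (-1)(-2) = 9
Σ = -364
Area = |Σ|/2 = 182.

182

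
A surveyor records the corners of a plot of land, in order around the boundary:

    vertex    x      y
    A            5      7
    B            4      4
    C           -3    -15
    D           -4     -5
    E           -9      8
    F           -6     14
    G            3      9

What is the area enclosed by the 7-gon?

188

Σ = (-8) + (-48) + (-45) + (-77) + (-78) + (-96) + (-24) = -376
Area = |Σ|/2 = 188.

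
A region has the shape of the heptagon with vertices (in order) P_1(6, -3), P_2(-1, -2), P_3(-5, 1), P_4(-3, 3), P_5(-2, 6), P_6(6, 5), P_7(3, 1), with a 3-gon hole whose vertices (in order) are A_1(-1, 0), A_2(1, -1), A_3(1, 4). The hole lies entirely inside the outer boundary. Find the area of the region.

Outer boundary:
Σ = (-15) + (-11) + (-12) + (-12) + (-46) + (-9) + (-15) = -120
Area = |Σ|/2 = 60.
Hole:
Apply the surveyor's formula: 2A = Σ (x_i·y_{i+1} − x_{i+1}·y_i), indices taken mod 3.
Σ = (1) + (5) + (4) = 10
Area = |Σ|/2 = 5.
Net area = 60 − 5 = 55.

55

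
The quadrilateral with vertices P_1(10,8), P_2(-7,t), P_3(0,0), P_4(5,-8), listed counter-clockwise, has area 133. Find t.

9

The doubled signed area Σ (x_i y_{i+1} − x_{i+1} y_i) is linear in t.
With t=0 it equals 176; the coefficient of t is 10 (from the two edges through P_2).
So 10·t + 176 = 2·133 = 266 ⇒ t = 9.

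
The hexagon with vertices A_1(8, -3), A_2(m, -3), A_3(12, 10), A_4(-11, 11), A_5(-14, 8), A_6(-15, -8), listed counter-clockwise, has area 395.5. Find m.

The doubled signed area Σ (x_i y_{i+1} − x_{i+1} y_i) is linear in m.
With m=0 it equals 661; the coefficient of m is 13 (from the two edges through A_2).
So 13·m + 661 = 2·395.5 = 791 ⇒ m = 10.

10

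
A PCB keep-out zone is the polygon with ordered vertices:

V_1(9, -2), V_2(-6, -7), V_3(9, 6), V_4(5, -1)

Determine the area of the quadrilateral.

44

Apply the shoelace formula: 2A = Σ (x_i·y_{i+1} − x_{i+1}·y_i), indices taken mod 4.
Σ = (-75) + (27) + (-39) + (-1) = -88
Area = |Σ|/2 = 44.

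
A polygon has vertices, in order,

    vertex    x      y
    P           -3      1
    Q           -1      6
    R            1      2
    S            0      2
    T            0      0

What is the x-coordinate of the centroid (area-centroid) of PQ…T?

-70/69

Apply the surveyor's formula. First the cross-terms c_i = x_i·y_{i+1} − x_{i+1}·y_i:
  -17, -8, 2, 0, 0  ⇒  2A = -23, A = -11.5.
Then Σ (x_i + x_{i+1})·c_i = 70, so x̄ = 70 / (6·(-11.5)) = -70/69.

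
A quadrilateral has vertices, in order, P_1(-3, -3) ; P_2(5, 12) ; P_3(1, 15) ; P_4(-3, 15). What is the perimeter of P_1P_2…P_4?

|P_1P_2| = √((8)² + (15)²) = √289 = 17
|P_2P_3| = √((-4)² + (3)²) = √25 = 5
|P_3P_4| = √((-4)² + (0)²) = √16 = 4
|P_4P_1| = √((0)² + (-18)²) = √324 = 18
Perimeter = 17 + 5 + 4 + 18 = 44.

44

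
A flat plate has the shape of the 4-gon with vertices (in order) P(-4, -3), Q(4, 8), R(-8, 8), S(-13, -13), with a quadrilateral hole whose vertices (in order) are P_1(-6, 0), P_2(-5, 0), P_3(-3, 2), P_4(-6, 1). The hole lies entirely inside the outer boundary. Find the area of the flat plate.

Outer boundary:
Apply Gauss's area formula: 2A = Σ (x_i·y_{i+1} − x_{i+1}·y_i), indices taken mod 4.
Σ = (-20) + (96) + (208) + (-13) = 271
Area = |Σ|/2 = 135.5.
Hole:
Apply the surveyor's formula: 2A = Σ (x_i·y_{i+1} − x_{i+1}·y_i), indices taken mod 4.
Σ = (0) + (-10) + (9) + (6) = 5
Area = |Σ|/2 = 2.5.
Net area = 135.5 − 2.5 = 133.

133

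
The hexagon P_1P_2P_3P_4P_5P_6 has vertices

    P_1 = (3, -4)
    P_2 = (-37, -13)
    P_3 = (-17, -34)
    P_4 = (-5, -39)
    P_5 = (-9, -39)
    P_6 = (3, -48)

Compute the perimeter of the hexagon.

146

|P_1P_2| = √((-40)² + (-9)²) = √1681 = 41
|P_2P_3| = √((20)² + (-21)²) = √841 = 29
|P_3P_4| = √((12)² + (-5)²) = √169 = 13
|P_4P_5| = √((-4)² + (0)²) = √16 = 4
|P_5P_6| = √((12)² + (-9)²) = √225 = 15
|P_6P_1| = √((0)² + (44)²) = √1936 = 44
Perimeter = 41 + 29 + 13 + 4 + 15 + 44 = 146.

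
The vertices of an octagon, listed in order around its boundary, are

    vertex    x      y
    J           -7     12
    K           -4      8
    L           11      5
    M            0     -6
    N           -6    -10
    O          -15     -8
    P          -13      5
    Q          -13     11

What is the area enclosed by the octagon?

Apply the shoelace formula: 2A = Σ (x_i·y_{i+1} − x_{i+1}·y_i), indices taken mod 8.
Σ = (-8) + (-108) + (-66) + (-36) + (-102) + (-179) + (-78) + (-79) = -656
Area = |Σ|/2 = 328.

328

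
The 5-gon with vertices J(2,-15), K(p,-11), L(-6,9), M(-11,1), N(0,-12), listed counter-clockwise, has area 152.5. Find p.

The doubled signed area Σ (x_i y_{i+1} − x_{i+1} y_i) is linear in p.
With p=0 it equals 161; the coefficient of p is 24 (from the two edges through K).
So 24·p + 161 = 2·152.5 = 305 ⇒ p = 6.

6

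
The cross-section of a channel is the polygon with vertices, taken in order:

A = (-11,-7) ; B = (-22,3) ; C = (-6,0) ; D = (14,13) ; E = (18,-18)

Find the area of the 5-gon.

528.5

Apply Gauss's area formula: 2A = Σ (x_i·y_{i+1} − x_{i+1}·y_i), indices taken mod 5.
Cross-terms: -187, 18, -78, -486, -324  ⇒  Σ = -1057
Area = |Σ|/2 = 528.5.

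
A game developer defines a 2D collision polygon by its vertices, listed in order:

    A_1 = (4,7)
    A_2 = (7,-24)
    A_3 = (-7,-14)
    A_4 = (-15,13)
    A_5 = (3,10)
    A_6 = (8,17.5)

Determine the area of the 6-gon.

Apply the surveyor's formula: 2A = Σ (x_i·y_{i+1} − x_{i+1}·y_i), indices taken mod 6.
Σ = (-145) + (-266) + (-301) + (-189) + (-27.5) + (-14) = -942.5
Area = |Σ|/2 = 471.25.

471.25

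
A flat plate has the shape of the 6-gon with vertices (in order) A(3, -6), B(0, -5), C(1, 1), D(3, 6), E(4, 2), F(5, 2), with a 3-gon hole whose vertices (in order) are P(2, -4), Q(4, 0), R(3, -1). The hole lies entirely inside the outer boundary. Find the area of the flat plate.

Outer boundary:
Apply the surveyor's formula: 2A = Σ (x_i·y_{i+1} − x_{i+1}·y_i), indices taken mod 6.
Σ = (-15) + (5) + (3) + (-18) + (-2) + (-36) = -63
Area = |Σ|/2 = 31.5.
Hole:
Apply the shoelace (surveyor's) formula: 2A = Σ (x_i·y_{i+1} − x_{i+1}·y_i), indices taken mod 3.
Σ = (16) + (-4) + (-10) = 2
Area = |Σ|/2 = 1.
Net area = 31.5 − 1 = 30.5.

30.5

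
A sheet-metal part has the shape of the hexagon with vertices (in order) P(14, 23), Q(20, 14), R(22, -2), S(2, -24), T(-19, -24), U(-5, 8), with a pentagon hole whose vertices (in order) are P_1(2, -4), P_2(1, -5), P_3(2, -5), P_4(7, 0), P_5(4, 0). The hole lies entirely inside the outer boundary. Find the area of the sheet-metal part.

1060.5

Outer boundary:
Apply the surveyor's formula: 2A = Σ (x_i·y_{i+1} − x_{i+1}·y_i), indices taken mod 6.
Σ = (-264) + (-348) + (-524) + (-504) + (-272) + (-227) = -2139
Area = |Σ|/2 = 1069.5.
Hole:
Apply the surveyor's formula: 2A = Σ (x_i·y_{i+1} − x_{i+1}·y_i), indices taken mod 5.
P_1→P_2: (2)(-5) − (1)(-4) = -6
P_2→P_3: (1)(-5) − (2)(-5) = 5
P_3→P_4: (2)(0) − (7)(-5) = 35
P_4→P_5: (7)(0) − (4)(0) = 0
P_5→P_1: (4)(-4) − (2)(0) = -16
Σ = 18
Area = |Σ|/2 = 9.
Net area = 1069.5 − 9 = 1060.5.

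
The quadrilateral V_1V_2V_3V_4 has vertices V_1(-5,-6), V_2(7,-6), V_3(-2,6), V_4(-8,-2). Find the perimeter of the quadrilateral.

|V_1V_2| = √((12)² + (0)²) = √144 = 12
|V_2V_3| = √((-9)² + (12)²) = √225 = 15
|V_3V_4| = √((-6)² + (-8)²) = √100 = 10
|V_4V_1| = √((3)² + (-4)²) = √25 = 5
Perimeter = 12 + 15 + 10 + 5 = 42.

42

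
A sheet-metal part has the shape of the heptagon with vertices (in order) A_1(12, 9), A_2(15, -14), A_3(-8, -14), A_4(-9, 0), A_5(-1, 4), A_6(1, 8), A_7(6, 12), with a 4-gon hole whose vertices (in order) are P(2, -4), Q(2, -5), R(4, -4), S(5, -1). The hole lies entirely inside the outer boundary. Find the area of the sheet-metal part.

458.5

Outer boundary:
A_1→A_2: (12)(-14) − (15)(9) = -303
A_2→A_3: (15)(-14) − (-8)(-14) = -322
A_3→A_4: (-8)(0) − (-9)(-14) = -126
A_4→A_5: (-9)(4) − (-1)(0) = -36
A_5→A_6: (-1)(8) − (1)(4) = -12
A_6→A_7: (1)(12) − (6)(8) = -36
A_7→A_1: (6)(9) − (12)(12) = -90
Σ = -925
Area = |Σ|/2 = 462.5.
Hole:
Apply Gauss's area formula: 2A = Σ (x_i·y_{i+1} − x_{i+1}·y_i), indices taken mod 4.
Σ = (-2) + (12) + (16) + (-18) = 8
Area = |Σ|/2 = 4.
Net area = 462.5 − 4 = 458.5.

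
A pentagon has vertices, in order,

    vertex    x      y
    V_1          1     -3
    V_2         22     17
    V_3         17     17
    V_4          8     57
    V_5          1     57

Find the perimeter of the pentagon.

142

|V_1V_2| = √((21)² + (20)²) = √841 = 29
|V_2V_3| = √((-5)² + (0)²) = √25 = 5
|V_3V_4| = √((-9)² + (40)²) = √1681 = 41
|V_4V_5| = √((-7)² + (0)²) = √49 = 7
|V_5V_1| = √((0)² + (-60)²) = √3600 = 60
Perimeter = 29 + 5 + 41 + 7 + 60 = 142.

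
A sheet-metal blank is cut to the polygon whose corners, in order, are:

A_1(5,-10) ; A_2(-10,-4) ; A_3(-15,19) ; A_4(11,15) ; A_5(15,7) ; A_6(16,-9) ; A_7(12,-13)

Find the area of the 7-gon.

677

Apply the shoelace (surveyor's) formula: 2A = Σ (x_i·y_{i+1} − x_{i+1}·y_i), indices taken mod 7.
A_1→A_2: (5)(-4) − (-10)(-10) = -120
A_2→A_3: (-10)(19) − (-15)(-4) = -250
A_3→A_4: (-15)(15) − (11)(19) = -434
A_4→A_5: (11)(7) − (15)(15) = -148
A_5→A_6: (15)(-9) − (16)(7) = -247
A_6→A_7: (16)(-13) − (12)(-9) = -100
A_7→A_1: (12)(-10) − (5)(-13) = -55
Σ = -1354
Area = |Σ|/2 = 677.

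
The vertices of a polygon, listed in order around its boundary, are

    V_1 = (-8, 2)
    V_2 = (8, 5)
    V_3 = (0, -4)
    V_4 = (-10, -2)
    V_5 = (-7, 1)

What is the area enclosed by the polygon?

79

V_1→V_2: (-8)(5) − (8)(2) = -56
V_2→V_3: (8)(-4) − (0)(5) = -32
V_3→V_4: (0)(-2) − (-10)(-4) = -40
V_4→V_5: (-10)(1) − (-7)(-2) = -24
V_5→V_1: (-7)(2) − (-8)(1) = -6
Σ = -158
Area = |Σ|/2 = 79.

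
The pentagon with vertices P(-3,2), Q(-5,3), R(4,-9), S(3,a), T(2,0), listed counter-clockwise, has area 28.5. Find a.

The doubled signed area Σ (x_i y_{i+1} − x_{i+1} y_i) is linear in a.
With a=0 it equals 65; the coefficient of a is 2 (from the two edges through S).
So 2·a + 65 = 2·28.5 = 57 ⇒ a = -4.

-4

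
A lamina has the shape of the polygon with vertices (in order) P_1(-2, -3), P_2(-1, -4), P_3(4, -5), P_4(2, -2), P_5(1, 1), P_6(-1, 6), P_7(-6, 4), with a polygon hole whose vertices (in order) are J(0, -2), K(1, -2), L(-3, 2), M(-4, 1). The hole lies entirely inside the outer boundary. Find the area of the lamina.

Outer boundary:
Apply Gauss's area formula: 2A = Σ (x_i·y_{i+1} − x_{i+1}·y_i), indices taken mod 7.
P_1→P_2: (-2)(-4) − (-1)(-3) = 5
P_2→P_3: (-1)(-5) − (4)(-4) = 21
P_3→P_4: (4)(-2) − (2)(-5) = 2
P_4→P_5: (2)(1) − (1)(-2) = 4
P_5→P_6: (1)(6) − (-1)(1) = 7
P_6→P_7: (-1)(4) − (-6)(6) = 32
P_7→P_1: (-6)(-3) − (-2)(4) = 26
Σ = 97
Area = |Σ|/2 = 48.5.
Hole:
Σ = (2) + (-4) + (5) + (8) = 11
Area = |Σ|/2 = 5.5.
Net area = 48.5 − 5.5 = 43.

43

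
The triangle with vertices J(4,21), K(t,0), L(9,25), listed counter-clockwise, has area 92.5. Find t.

24

Write out the shoelace sum; only the two edges meeting at K involve t:
2·Area = [(4·0 − t·21) + (t·25 − 9·0)] + 89
       = 4·t + 89 = 185
⇒ t = 24.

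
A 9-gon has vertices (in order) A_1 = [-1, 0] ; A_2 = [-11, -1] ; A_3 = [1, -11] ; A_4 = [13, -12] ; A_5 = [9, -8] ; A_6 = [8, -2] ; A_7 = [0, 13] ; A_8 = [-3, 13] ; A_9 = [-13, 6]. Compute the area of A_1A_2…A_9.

Σ = (1) + (122) + (131) + (4) + (46) + (104) + (39) + (151) + (6) = 604
Area = |Σ|/2 = 302.

302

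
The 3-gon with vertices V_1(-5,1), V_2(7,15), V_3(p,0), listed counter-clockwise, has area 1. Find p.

Write out the shoelace sum; only the two edges meeting at V_3 involve p:
2·Area = [(7·0 − p·15) + (p·1 − (-5)·0)] + -82
       = -14·p + -82 = 2
⇒ p = -6.

-6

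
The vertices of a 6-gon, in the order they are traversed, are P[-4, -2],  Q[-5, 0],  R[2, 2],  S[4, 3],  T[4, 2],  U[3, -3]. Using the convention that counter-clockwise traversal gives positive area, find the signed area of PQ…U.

-31

Σ = (-10) + (-10) + (-2) + (-4) + (-18) + (-18) = -62
Signed area = Σ/2 = -31 (negative ⇒ clockwise traversal).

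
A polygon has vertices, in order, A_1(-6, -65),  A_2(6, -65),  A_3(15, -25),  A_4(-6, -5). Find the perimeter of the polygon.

|A_1A_2| = √((12)² + (0)²) = √144 = 12
|A_2A_3| = √((9)² + (40)²) = √1681 = 41
|A_3A_4| = √((-21)² + (20)²) = √841 = 29
|A_4A_1| = √((0)² + (-60)²) = √3600 = 60
Perimeter = 12 + 41 + 29 + 60 = 142.

142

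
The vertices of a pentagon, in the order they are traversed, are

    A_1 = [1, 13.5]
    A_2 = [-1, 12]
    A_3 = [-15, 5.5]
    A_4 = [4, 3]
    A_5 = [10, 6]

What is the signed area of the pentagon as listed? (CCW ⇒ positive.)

Apply the shoelace (surveyor's) formula: 2A = Σ (x_i·y_{i+1} − x_{i+1}·y_i), indices taken mod 5.
Σ = (25.5) + (174.5) + (-67) + (-6) + (129) = 256
Signed area = Σ/2 = 128 (positive ⇒ counter-clockwise traversal).

128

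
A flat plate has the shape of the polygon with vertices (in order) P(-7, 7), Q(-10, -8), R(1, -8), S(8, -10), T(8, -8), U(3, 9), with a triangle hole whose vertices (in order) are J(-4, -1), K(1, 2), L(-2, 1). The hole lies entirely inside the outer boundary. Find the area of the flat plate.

Outer boundary:
Apply the surveyor's formula: 2A = Σ (x_i·y_{i+1} − x_{i+1}·y_i), indices taken mod 6.
Σ = (126) + (88) + (54) + (16) + (96) + (84) = 464
Area = |Σ|/2 = 232.
Hole:
J→K: (-4)(2) − (1)(-1) = -7
K→L: (1)(1) − (-2)(2) = 5
L→J: (-2)(-1) − (-4)(1) = 6
Σ = 4
Area = |Σ|/2 = 2.
Net area = 232 − 2 = 230.

230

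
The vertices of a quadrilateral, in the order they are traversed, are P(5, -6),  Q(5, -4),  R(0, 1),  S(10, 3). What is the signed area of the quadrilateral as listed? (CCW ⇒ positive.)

-35

Σ = (10) + (5) + (-10) + (-75) = -70
Signed area = Σ/2 = -35 (negative ⇒ clockwise traversal).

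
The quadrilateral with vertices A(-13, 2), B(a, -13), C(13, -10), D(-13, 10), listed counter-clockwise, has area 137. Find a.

The doubled signed area Σ (x_i y_{i+1} − x_{i+1} y_i) is linear in a.
With a=0 it equals 442; the coefficient of a is -12 (from the two edges through B).
So -12·a + 442 = 2·137 = 274 ⇒ a = 14.

14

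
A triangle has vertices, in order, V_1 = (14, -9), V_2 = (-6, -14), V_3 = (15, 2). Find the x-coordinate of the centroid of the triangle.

Apply the shoelace formula. First the cross-terms c_i = x_i·y_{i+1} − x_{i+1}·y_i:
  -250, 198, -163  ⇒  2A = -215, A = -107.5.
Then Σ (x_i + x_{i+1})·c_i = -4945, so x̄ = -4945 / (6·(-107.5)) = 23/3.

23/3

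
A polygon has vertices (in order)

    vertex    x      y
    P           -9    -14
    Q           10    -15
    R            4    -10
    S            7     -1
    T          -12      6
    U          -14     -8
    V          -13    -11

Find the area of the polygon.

Cross-terms: 275, -40, 66, 30, 180, 50, 83  ⇒  Σ = 644
Area = |Σ|/2 = 322.

322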